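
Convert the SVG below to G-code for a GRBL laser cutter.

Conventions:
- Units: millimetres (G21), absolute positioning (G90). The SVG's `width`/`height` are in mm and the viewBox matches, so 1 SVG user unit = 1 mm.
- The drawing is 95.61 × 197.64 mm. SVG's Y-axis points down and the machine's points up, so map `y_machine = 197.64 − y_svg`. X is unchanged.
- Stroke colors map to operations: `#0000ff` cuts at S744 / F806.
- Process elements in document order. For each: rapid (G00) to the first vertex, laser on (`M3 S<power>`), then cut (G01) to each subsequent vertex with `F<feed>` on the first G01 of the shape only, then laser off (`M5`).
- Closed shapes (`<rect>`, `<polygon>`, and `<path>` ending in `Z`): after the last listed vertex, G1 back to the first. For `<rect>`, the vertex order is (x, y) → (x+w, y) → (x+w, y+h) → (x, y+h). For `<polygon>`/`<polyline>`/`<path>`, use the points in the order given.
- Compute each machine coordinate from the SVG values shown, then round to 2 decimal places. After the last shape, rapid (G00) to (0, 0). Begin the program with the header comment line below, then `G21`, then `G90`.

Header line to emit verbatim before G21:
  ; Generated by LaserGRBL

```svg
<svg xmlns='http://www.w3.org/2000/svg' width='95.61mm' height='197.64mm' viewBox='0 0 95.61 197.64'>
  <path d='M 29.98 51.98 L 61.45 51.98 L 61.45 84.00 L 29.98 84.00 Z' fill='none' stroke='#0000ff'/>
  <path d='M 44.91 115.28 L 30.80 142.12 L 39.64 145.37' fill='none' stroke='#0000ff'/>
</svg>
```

viewBox `0 0 95.61 197.64` with mm width/height → 1 unit = 1 mm. Flip: y_m = 197.64 − y_svg.

**Shape 1** — `<path>` rectangle, stroke `#0000ff` → cut (S744, F806). Machine vertices: (29.98,145.66) → (61.45,145.66) → (61.45,113.64) → (29.98,113.64) → (29.98,145.66). Closed: final G1 returns to the first vertex.

**Shape 2** — `<path>` open polyline, stroke `#0000ff` → cut (S744, F806). Machine vertices: (44.91,82.36) → (30.80,55.52) → (39.64,52.27). Open path.

; Generated by LaserGRBL
G21
G90
G00 X29.98 Y145.66
M3 S744
G01 X61.45 Y145.66 F806
G01 X61.45 Y113.64
G01 X29.98 Y113.64
G01 X29.98 Y145.66
M5
G00 X44.91 Y82.36
M3 S744
G01 X30.80 Y55.52 F806
G01 X39.64 Y52.27
M5
G00 X0.00 Y0.00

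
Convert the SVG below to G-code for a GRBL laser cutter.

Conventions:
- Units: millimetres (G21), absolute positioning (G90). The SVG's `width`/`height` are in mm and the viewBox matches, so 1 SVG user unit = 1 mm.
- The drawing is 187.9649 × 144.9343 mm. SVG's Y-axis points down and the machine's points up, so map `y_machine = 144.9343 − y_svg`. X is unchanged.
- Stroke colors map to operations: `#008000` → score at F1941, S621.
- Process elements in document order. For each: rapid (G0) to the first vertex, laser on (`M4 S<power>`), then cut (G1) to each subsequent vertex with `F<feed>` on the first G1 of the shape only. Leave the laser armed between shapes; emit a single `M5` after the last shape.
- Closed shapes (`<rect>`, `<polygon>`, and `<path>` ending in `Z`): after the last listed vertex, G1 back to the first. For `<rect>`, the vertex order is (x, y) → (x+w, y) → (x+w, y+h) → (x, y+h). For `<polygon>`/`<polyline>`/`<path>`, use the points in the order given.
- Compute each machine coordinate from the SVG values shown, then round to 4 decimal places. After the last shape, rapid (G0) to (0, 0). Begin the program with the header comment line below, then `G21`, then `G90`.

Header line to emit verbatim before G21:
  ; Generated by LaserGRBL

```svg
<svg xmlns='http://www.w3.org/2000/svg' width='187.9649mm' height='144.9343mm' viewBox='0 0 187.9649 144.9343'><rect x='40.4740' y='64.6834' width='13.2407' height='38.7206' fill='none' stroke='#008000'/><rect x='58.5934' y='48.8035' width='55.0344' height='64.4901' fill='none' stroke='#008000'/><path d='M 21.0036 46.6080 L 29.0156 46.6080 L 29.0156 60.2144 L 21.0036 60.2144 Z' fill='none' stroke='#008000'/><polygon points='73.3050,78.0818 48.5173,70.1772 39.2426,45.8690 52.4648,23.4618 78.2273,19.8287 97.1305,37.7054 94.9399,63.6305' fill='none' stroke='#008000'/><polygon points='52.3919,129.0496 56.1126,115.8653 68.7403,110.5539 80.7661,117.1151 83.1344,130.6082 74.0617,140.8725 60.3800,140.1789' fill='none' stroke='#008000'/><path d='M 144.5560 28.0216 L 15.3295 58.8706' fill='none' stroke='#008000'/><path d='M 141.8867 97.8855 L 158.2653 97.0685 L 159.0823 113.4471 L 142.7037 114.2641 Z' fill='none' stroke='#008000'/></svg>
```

Since the viewBox matches the mm dimensions, user units are millimetres directly. The only transform is the Y-flip y_m = 144.9343 − y_svg.

Shape 1 is a rectangle drawn with `<rect>`. Its stroke #008000 means score at S621, F1941. After flipping Y the toolpath is (40.4740,80.2509) → (53.7147,80.2509) → (53.7147,41.5303) → (40.4740,41.5303) → (40.4740,80.2509), returning to the start.

Shape 2 is a rectangle drawn with `<rect>`. Its stroke #008000 means score at S621, F1941. After flipping Y the toolpath is (58.5934,96.1308) → (113.6278,96.1308) → (113.6278,31.6407) → (58.5934,31.6407) → (58.5934,96.1308), returning to the start.

Shape 3 is a rectangle drawn with `<path>`. Its stroke #008000 means score at S621, F1941. After flipping Y the toolpath is (21.0036,98.3263) → (29.0156,98.3263) → (29.0156,84.7199) → (21.0036,84.7199) → (21.0036,98.3263), returning to the start.

Shape 4 is a regular polygon drawn with `<polygon>`. Its stroke #008000 means score at S621, F1941. After flipping Y the toolpath is (73.3050,66.8525) → (48.5173,74.7571) → (39.2426,99.0653) → (52.4648,121.4725) → (78.2273,125.1056) → (97.1305,107.2289) → (94.9399,81.3038) → (73.3050,66.8525), returning to the start.

Shape 5 is a regular polygon drawn with `<polygon>`. Its stroke #008000 means score at S621, F1941. After flipping Y the toolpath is (52.3919,15.8847) → (56.1126,29.0690) → (68.7403,34.3804) → (80.7661,27.8192) → (83.1344,14.3261) → (74.0617,4.0618) → (60.3800,4.7554) → (52.3919,15.8847), returning to the start.

Shape 6 is a line segment drawn with `<path>`. Its stroke #008000 means score at S621, F1941. After flipping Y the toolpath is (144.5560,116.9127) → (15.3295,86.0637).

Shape 7 is a regular polygon drawn with `<path>`. Its stroke #008000 means score at S621, F1941. After flipping Y the toolpath is (141.8867,47.0488) → (158.2653,47.8658) → (159.0823,31.4872) → (142.7037,30.6702) → (141.8867,47.0488), returning to the start.

; Generated by LaserGRBL
G21
G90
G0 X40.4740 Y80.2509
M4 S621
G1 X53.7147 Y80.2509 F1941
G1 X53.7147 Y41.5303
G1 X40.4740 Y41.5303
G1 X40.4740 Y80.2509
G0 X58.5934 Y96.1308
M4 S621
G1 X113.6278 Y96.1308 F1941
G1 X113.6278 Y31.6407
G1 X58.5934 Y31.6407
G1 X58.5934 Y96.1308
G0 X21.0036 Y98.3263
M4 S621
G1 X29.0156 Y98.3263 F1941
G1 X29.0156 Y84.7199
G1 X21.0036 Y84.7199
G1 X21.0036 Y98.3263
G0 X73.3050 Y66.8525
M4 S621
G1 X48.5173 Y74.7571 F1941
G1 X39.2426 Y99.0653
G1 X52.4648 Y121.4725
G1 X78.2273 Y125.1056
G1 X97.1305 Y107.2289
G1 X94.9399 Y81.3038
G1 X73.3050 Y66.8525
G0 X52.3919 Y15.8847
M4 S621
G1 X56.1126 Y29.0690 F1941
G1 X68.7403 Y34.3804
G1 X80.7661 Y27.8192
G1 X83.1344 Y14.3261
G1 X74.0617 Y4.0618
G1 X60.3800 Y4.7554
G1 X52.3919 Y15.8847
G0 X144.5560 Y116.9127
M4 S621
G1 X15.3295 Y86.0637 F1941
G0 X141.8867 Y47.0488
M4 S621
G1 X158.2653 Y47.8658 F1941
G1 X159.0823 Y31.4872
G1 X142.7037 Y30.6702
G1 X141.8867 Y47.0488
M5
G0 X0.0000 Y0.0000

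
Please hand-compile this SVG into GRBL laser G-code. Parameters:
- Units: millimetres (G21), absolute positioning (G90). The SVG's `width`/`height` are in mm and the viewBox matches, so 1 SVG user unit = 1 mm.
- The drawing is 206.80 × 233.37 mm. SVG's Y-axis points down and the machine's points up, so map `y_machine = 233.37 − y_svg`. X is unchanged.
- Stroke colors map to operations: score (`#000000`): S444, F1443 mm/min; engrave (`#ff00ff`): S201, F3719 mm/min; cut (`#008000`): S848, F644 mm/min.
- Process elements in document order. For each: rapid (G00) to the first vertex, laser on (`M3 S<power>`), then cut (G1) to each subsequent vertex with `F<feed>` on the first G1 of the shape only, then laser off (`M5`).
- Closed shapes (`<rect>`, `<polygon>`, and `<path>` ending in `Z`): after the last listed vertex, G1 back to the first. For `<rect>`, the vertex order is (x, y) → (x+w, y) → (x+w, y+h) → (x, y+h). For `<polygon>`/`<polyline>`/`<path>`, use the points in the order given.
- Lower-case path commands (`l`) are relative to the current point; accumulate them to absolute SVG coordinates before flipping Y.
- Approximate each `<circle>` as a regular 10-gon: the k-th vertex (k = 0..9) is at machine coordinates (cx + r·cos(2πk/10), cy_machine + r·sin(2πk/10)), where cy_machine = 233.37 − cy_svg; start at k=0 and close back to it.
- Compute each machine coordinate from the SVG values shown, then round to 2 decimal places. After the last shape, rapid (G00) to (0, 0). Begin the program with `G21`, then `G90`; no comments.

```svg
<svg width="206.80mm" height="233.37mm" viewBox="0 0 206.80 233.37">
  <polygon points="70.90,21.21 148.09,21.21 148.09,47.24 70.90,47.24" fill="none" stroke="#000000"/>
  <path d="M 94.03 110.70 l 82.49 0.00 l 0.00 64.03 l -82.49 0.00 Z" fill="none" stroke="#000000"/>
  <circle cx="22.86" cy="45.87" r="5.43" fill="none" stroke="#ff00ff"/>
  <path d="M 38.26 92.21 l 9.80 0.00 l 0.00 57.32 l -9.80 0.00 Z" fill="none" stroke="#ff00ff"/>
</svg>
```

G21
G90
G00 X70.90 Y212.16
M3 S444
G1 X148.09 Y212.16 F1443
G1 X148.09 Y186.13
G1 X70.90 Y186.13
G1 X70.90 Y212.16
M5
G00 X94.03 Y122.67
M3 S444
G1 X176.52 Y122.67 F1443
G1 X176.52 Y58.64
G1 X94.03 Y58.64
G1 X94.03 Y122.67
M5
G00 X28.29 Y187.50
M3 S201
G1 X27.25 Y190.69 F3719
G1 X24.54 Y192.66
G1 X21.18 Y192.66
G1 X18.47 Y190.69
G1 X17.43 Y187.50
G1 X18.47 Y184.31
G1 X21.18 Y182.34
G1 X24.54 Y182.34
G1 X27.25 Y184.31
G1 X28.29 Y187.50
M5
G00 X38.26 Y141.16
M3 S201
G1 X48.06 Y141.16 F3719
G1 X48.06 Y83.84
G1 X38.26 Y83.84
G1 X38.26 Y141.16
M5
G00 X0.00 Y0.00

viewBox `0 0 206.80 233.37` with mm width/height → 1 unit = 1 mm. Flip: y_m = 233.37 − y_svg.

**Shape 1** — `<polygon>` rectangle, stroke `#000000` → score (S444, F1443). Machine vertices: (70.90,212.16) → (148.09,212.16) → (148.09,186.13) → (70.90,186.13) → (70.90,212.16). Closed: final G1 returns to the first vertex.

**Shape 2** — `<path>` rectangle, stroke `#000000` → score (S444, F1443). Machine vertices: (94.03,122.67) → (176.52,122.67) → (176.52,58.64) → (94.03,58.64) → (94.03,122.67). Closed: final G1 returns to the first vertex.

**Shape 3** — `<circle>` circle, stroke `#ff00ff` → engrave (S201, F3719). Machine vertices: (28.29,187.50) → (27.25,190.69) → (24.54,192.66) → (21.18,192.66) → (18.47,190.69) → (17.43,187.50) → (18.47,184.31) → (21.18,182.34) → (24.54,182.34) → (27.25,184.31) → (28.29,187.50). Closed: final G1 returns to the first vertex.

**Shape 4** — `<path>` rectangle, stroke `#ff00ff` → engrave (S201, F3719). Machine vertices: (38.26,141.16) → (48.06,141.16) → (48.06,83.84) → (38.26,83.84) → (38.26,141.16). Closed: final G1 returns to the first vertex.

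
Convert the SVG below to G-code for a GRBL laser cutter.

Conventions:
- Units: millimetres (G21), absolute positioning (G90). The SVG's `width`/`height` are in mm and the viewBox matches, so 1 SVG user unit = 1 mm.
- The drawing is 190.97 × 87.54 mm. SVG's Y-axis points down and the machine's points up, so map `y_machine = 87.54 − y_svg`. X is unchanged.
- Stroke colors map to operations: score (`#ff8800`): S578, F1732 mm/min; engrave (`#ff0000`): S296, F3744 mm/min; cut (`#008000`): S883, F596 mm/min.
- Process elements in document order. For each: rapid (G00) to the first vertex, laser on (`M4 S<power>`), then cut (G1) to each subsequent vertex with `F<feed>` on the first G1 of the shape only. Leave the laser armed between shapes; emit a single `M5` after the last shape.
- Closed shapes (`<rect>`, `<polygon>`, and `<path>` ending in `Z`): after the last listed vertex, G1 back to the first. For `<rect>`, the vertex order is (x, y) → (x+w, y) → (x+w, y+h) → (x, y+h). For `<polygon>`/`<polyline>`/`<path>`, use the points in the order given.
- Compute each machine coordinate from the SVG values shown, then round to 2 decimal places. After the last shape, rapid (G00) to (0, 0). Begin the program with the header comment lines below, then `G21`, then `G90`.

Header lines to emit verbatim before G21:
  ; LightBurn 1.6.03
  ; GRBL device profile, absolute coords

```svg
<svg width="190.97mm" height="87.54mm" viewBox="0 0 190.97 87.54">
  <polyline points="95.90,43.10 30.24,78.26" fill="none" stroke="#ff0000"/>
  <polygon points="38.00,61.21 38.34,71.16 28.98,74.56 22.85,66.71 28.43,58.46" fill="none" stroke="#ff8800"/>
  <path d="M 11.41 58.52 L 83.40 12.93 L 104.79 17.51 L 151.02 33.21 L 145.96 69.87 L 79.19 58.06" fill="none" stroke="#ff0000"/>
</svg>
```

; LightBurn 1.6.03
; GRBL device profile, absolute coords
G21
G90
G00 X95.90 Y44.44
M4 S296
G1 X30.24 Y9.28 F3744
G00 X38.00 Y26.33
M4 S578
G1 X38.34 Y16.38 F1732
G1 X28.98 Y12.98
G1 X22.85 Y20.83
G1 X28.43 Y29.08
G1 X38.00 Y26.33
G00 X11.41 Y29.02
M4 S296
G1 X83.40 Y74.61 F3744
G1 X104.79 Y70.03
G1 X151.02 Y54.33
G1 X145.96 Y17.67
G1 X79.19 Y29.48
M5
G00 X0.00 Y0.00

Since the viewBox matches the mm dimensions, user units are millimetres directly. The only transform is the Y-flip y_m = 87.54 − y_svg.

Shape 1 is a line segment drawn with `<polyline>`. Its stroke #ff0000 means engrave at S296, F3744. After flipping Y the toolpath is (95.90,44.44) → (30.24,9.28).

Shape 2 is a regular polygon drawn with `<polygon>`. Its stroke #ff8800 means score at S578, F1732. After flipping Y the toolpath is (38.00,26.33) → (38.34,16.38) → (28.98,12.98) → (22.85,20.83) → (28.43,29.08) → (38.00,26.33), returning to the start.

Shape 3 is a open polyline drawn with `<path>`. Its stroke #ff0000 means engrave at S296, F3744. After flipping Y the toolpath is (11.41,29.02) → (83.40,74.61) → (104.79,70.03) → (151.02,54.33) → (145.96,17.67) → (79.19,29.48).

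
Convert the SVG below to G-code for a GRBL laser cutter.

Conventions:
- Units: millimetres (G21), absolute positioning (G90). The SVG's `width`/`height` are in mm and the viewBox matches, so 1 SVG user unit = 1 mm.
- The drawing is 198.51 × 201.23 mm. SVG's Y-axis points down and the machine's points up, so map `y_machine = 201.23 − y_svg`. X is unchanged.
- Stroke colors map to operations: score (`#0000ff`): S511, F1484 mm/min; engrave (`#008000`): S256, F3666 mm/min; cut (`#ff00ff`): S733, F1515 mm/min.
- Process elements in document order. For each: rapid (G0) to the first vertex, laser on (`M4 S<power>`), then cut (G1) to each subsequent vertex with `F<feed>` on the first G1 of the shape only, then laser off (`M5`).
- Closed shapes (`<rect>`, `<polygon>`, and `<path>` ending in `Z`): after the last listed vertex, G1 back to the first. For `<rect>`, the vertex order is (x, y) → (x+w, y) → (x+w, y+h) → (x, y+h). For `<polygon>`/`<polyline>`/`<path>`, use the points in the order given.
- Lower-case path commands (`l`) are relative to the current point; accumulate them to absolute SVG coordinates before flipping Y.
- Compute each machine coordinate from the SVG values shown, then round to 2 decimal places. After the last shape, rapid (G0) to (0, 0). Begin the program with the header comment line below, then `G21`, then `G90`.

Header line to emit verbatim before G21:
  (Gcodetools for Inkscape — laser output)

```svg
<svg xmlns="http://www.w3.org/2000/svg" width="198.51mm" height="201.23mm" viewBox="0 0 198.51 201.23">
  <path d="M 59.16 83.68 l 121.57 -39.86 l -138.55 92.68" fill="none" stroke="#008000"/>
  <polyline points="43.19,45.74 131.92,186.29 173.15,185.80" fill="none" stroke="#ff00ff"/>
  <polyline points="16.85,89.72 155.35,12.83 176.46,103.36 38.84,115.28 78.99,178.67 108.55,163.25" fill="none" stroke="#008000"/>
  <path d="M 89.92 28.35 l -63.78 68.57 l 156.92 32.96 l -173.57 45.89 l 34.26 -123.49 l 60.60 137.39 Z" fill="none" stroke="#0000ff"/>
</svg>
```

(Gcodetools for Inkscape — laser output)
G21
G90
G0 X59.16 Y117.55
M4 S256
G1 X180.73 Y157.41 F3666
G1 X42.18 Y64.73
M5
G0 X43.19 Y155.49
M4 S733
G1 X131.92 Y14.94 F1515
G1 X173.15 Y15.43
M5
G0 X16.85 Y111.51
M4 S256
G1 X155.35 Y188.40 F3666
G1 X176.46 Y97.87
G1 X38.84 Y85.95
G1 X78.99 Y22.56
G1 X108.55 Y37.98
M5
G0 X89.92 Y172.88
M4 S511
G1 X26.14 Y104.31 F1484
G1 X183.06 Y71.35
G1 X9.49 Y25.46
G1 X43.75 Y148.95
G1 X104.35 Y11.56
G1 X89.92 Y172.88
M5
G0 X0.00 Y0.00

Since the viewBox matches the mm dimensions, user units are millimetres directly. The only transform is the Y-flip y_m = 201.23 − y_svg.

Shape 1 is a open polyline drawn with `<path>`. Its stroke #008000 means engrave at S256, F3666. After flipping Y the toolpath is (59.16,117.55) → (180.73,157.41) → (42.18,64.73).

Shape 2 is a open polyline drawn with `<polyline>`. Its stroke #ff00ff means cut at S733, F1515. After flipping Y the toolpath is (43.19,155.49) → (131.92,14.94) → (173.15,15.43).

Shape 3 is a open polyline drawn with `<polyline>`. Its stroke #008000 means engrave at S256, F3666. After flipping Y the toolpath is (16.85,111.51) → (155.35,188.40) → (176.46,97.87) → (38.84,85.95) → (78.99,22.56) → (108.55,37.98).

Shape 4 is a closed polygon drawn with `<path>`. Its stroke #0000ff means score at S511, F1484. After flipping Y the toolpath is (89.92,172.88) → (26.14,104.31) → (183.06,71.35) → (9.49,25.46) → (43.75,148.95) → (104.35,11.56) → (89.92,172.88), returning to the start.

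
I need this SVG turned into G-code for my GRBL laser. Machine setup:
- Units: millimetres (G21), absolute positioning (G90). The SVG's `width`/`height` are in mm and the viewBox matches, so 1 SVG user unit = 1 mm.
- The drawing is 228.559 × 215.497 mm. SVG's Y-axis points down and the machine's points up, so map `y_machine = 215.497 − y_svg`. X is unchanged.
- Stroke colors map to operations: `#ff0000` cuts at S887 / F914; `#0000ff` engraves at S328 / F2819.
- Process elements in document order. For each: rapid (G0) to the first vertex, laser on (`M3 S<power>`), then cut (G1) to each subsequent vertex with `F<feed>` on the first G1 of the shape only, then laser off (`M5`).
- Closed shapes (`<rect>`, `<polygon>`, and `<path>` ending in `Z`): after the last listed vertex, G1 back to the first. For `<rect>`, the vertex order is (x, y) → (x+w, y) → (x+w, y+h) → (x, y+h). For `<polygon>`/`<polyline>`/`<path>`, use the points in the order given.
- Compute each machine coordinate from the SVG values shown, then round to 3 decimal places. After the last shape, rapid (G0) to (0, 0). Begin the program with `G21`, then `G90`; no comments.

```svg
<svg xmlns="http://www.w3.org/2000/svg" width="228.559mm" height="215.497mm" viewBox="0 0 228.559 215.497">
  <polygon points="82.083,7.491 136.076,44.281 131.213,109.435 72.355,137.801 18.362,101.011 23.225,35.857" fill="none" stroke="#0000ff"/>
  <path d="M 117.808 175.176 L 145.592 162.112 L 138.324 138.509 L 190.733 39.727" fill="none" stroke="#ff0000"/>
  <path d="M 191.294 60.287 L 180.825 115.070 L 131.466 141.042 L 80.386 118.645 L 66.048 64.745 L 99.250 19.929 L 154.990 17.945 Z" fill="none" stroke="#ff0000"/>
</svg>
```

viewBox `0 0 228.559 215.497` with mm width/height → 1 unit = 1 mm. Flip: y_m = 215.497 − y_svg.

**Shape 1** — `<polygon>` regular polygon, stroke `#0000ff` → engrave (S328, F2819). Machine vertices: (82.083,208.006) → (136.076,171.216) → (131.213,106.062) → (72.355,77.696) → (18.362,114.486) → (23.225,179.640) → (82.083,208.006). Closed: final G1 returns to the first vertex.

**Shape 2** — `<path>` open polyline, stroke `#ff0000` → cut (S887, F914). Machine vertices: (117.808,40.321) → (145.592,53.385) → (138.324,76.988) → (190.733,175.770). Open path.

**Shape 3** — `<path>` regular polygon, stroke `#ff0000` → cut (S887, F914). Machine vertices: (191.294,155.210) → (180.825,100.427) → (131.466,74.455) → (80.386,96.852) → (66.048,150.752) → (99.250,195.568) → (154.990,197.552) → (191.294,155.210). Closed: final G1 returns to the first vertex.

G21
G90
G0 X82.083 Y208.006
M3 S328
G1 X136.076 Y171.216 F2819
G1 X131.213 Y106.062
G1 X72.355 Y77.696
G1 X18.362 Y114.486
G1 X23.225 Y179.640
G1 X82.083 Y208.006
M5
G0 X117.808 Y40.321
M3 S887
G1 X145.592 Y53.385 F914
G1 X138.324 Y76.988
G1 X190.733 Y175.770
M5
G0 X191.294 Y155.210
M3 S887
G1 X180.825 Y100.427 F914
G1 X131.466 Y74.455
G1 X80.386 Y96.852
G1 X66.048 Y150.752
G1 X99.250 Y195.568
G1 X154.990 Y197.552
G1 X191.294 Y155.210
M5
G0 X0.000 Y0.000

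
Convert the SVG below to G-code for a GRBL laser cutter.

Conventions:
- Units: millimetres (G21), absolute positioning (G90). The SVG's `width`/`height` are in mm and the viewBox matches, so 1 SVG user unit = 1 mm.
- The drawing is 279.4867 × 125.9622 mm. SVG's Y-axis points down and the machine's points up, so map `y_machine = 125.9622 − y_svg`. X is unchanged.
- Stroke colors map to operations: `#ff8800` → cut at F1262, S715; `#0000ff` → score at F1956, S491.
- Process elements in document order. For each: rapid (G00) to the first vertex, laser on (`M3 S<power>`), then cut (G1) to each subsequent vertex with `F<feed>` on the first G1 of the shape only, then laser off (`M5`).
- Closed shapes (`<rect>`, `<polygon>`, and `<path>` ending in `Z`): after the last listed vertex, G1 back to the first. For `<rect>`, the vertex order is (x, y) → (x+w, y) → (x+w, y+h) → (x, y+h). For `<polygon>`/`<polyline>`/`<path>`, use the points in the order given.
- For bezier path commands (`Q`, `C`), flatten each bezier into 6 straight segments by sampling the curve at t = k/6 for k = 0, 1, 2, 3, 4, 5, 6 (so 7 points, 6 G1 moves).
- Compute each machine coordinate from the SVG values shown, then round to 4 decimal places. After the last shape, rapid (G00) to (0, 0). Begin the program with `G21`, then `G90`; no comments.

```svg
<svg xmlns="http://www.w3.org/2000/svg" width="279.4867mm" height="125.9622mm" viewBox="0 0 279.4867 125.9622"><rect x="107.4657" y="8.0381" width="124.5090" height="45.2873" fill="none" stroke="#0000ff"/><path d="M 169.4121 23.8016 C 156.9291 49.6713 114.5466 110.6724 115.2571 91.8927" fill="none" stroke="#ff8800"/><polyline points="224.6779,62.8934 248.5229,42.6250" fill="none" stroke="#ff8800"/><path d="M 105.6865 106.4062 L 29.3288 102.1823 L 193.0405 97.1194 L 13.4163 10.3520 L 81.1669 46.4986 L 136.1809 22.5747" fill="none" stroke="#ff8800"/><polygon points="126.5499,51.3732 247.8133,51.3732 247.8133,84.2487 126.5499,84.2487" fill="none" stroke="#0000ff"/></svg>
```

G21
G90
G00 X107.4657 Y117.9241
M3 S491
G1 X231.9747 Y117.9241 F1956
G1 X231.9747 Y72.6368
G1 X107.4657 Y72.6368
G1 X107.4657 Y117.9241
M5
G00 X169.4121 Y102.1606
M3 S715
G1 X161.0169 Y86.8301 F1262
G1 X149.6660 Y68.8364
G1 X137.3870 Y51.3715
G1 X126.2075 Y37.6274
G1 X118.1550 Y30.7960
G1 X115.2571 Y34.0695
M5
G00 X224.6779 Y63.0688
M3 S715
G1 X248.5229 Y83.3372 F1262
M5
G00 X105.6865 Y19.5560
M3 S715
G1 X29.3288 Y23.7799 F1262
G1 X193.0405 Y28.8428
G1 X13.4163 Y115.6102
G1 X81.1669 Y79.4636
G1 X136.1809 Y103.3875
M5
G00 X126.5499 Y74.5890
M3 S491
G1 X247.8133 Y74.5890 F1956
G1 X247.8133 Y41.7135
G1 X126.5499 Y41.7135
G1 X126.5499 Y74.5890
M5
G00 X0.0000 Y0.0000

1 u = 1 mm; y_m = 125.9622 − y.

[1] `<rect>` rectangle, #0000ff→score S491 F1956: (107.4657,117.9241) → (231.9747,117.9241) → (231.9747,72.6368) → (107.4657,72.6368) → (107.4657,117.9241) (closed)

[2] `<path>` cubic bezier, #ff8800→cut S715 F1262: (169.4121,102.1606) → (161.0169,86.8301) → (149.6660,68.8364) → (137.3870,51.3715) → (126.2075,37.6274) → (118.1550,30.7960) → (115.2571,34.0695)

[3] `<polyline>` line segment, #ff8800→cut S715 F1262: (224.6779,63.0688) → (248.5229,83.3372)

[4] `<path>` open polyline, #ff8800→cut S715 F1262: (105.6865,19.5560) → (29.3288,23.7799) → (193.0405,28.8428) → (13.4163,115.6102) → (81.1669,79.4636) → (136.1809,103.3875)

[5] `<polygon>` rectangle, #0000ff→score S491 F1956: (126.5499,74.5890) → (247.8133,74.5890) → (247.8133,41.7135) → (126.5499,41.7135) → (126.5499,74.5890) (closed)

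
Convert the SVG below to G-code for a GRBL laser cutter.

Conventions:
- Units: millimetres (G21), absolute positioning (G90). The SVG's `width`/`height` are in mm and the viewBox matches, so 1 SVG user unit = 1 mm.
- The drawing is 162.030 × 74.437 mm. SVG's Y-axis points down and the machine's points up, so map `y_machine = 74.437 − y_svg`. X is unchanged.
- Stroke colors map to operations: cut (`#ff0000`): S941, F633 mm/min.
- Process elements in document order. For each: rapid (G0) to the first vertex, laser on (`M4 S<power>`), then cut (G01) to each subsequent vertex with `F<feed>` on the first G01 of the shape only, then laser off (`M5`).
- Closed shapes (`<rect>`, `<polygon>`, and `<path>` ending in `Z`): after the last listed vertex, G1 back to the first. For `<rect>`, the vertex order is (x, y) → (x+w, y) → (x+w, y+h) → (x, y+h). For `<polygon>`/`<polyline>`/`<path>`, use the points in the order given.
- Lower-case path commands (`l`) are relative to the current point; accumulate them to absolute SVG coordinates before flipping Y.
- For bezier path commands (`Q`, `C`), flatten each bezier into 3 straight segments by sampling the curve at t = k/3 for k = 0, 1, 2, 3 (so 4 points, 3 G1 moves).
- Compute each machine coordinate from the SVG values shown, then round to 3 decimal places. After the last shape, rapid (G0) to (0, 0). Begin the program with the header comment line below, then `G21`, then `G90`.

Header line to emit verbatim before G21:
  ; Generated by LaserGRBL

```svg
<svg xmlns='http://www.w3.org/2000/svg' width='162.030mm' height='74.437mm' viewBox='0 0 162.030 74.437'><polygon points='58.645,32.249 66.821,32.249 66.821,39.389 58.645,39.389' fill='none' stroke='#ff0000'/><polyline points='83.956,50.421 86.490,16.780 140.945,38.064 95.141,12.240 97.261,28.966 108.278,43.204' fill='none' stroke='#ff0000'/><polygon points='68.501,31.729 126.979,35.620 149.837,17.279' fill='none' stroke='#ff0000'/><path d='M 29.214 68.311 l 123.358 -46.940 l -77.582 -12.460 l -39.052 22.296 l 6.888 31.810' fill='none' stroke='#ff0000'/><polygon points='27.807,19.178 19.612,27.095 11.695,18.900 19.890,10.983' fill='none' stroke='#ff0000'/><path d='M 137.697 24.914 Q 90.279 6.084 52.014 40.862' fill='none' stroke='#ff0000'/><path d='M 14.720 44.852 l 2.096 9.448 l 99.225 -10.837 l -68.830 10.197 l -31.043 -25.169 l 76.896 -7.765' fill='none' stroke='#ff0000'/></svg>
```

viewBox `0 0 162.030 74.437` with mm width/height → 1 unit = 1 mm. Flip: y_m = 74.437 − y_svg.

**Shape 1** — `<polygon>` rectangle, stroke `#ff0000` → cut (S941, F633). Machine vertices: (58.645,42.188) → (66.821,42.188) → (66.821,35.048) → (58.645,35.048) → (58.645,42.188). Closed: final G1 returns to the first vertex.

**Shape 2** — `<polyline>` open polyline, stroke `#ff0000` → cut (S941, F633). Machine vertices: (83.956,24.016) → (86.490,57.657) → (140.945,36.373) → (95.141,62.197) → (97.261,45.471) → (108.278,31.233). Open path.

**Shape 3** — `<polygon>` closed polygon, stroke `#ff0000` → cut (S941, F633). Machine vertices: (68.501,42.708) → (126.979,38.817) → (149.837,57.158) → (68.501,42.708). Closed: final G1 returns to the first vertex.

**Shape 4** — `<path>` open polyline, stroke `#ff0000` → cut (S941, F633). Machine vertices: (29.214,6.126) → (152.572,53.066) → (74.990,65.526) → (35.938,43.230) → (42.826,11.420). Open path.

**Shape 5** — `<polygon>` regular polygon, stroke `#ff0000` → cut (S941, F633). Machine vertices: (27.807,55.259) → (19.612,47.342) → (11.695,55.537) → (19.890,63.454) → (27.807,55.259). Closed: final G1 returns to the first vertex.

**Shape 6** — `<path>` quadratic bezier, stroke `#ff0000` → cut (S941, F633). Control points (SVG): P0=(137.697,24.914), P1=(90.279,6.084), P2=(52.014,40.862); sampled at t=k/3. Machine vertices: (137.697,49.523) → (107.102,56.120) → (78.541,50.804) → (52.014,33.575). Open path.

**Shape 7** — `<path>` open polyline, stroke `#ff0000` → cut (S941, F633). Machine vertices: (14.720,29.585) → (16.816,20.137) → (116.041,30.974) → (47.211,20.777) → (16.168,45.946) → (93.064,53.711). Open path.

; Generated by LaserGRBL
G21
G90
G0 X58.645 Y42.188
M4 S941
G01 X66.821 Y42.188 F633
G01 X66.821 Y35.048
G01 X58.645 Y35.048
G01 X58.645 Y42.188
M5
G0 X83.956 Y24.016
M4 S941
G01 X86.490 Y57.657 F633
G01 X140.945 Y36.373
G01 X95.141 Y62.197
G01 X97.261 Y45.471
G01 X108.278 Y31.233
M5
G0 X68.501 Y42.708
M4 S941
G01 X126.979 Y38.817 F633
G01 X149.837 Y57.158
G01 X68.501 Y42.708
M5
G0 X29.214 Y6.126
M4 S941
G01 X152.572 Y53.066 F633
G01 X74.990 Y65.526
G01 X35.938 Y43.230
G01 X42.826 Y11.420
M5
G0 X27.807 Y55.259
M4 S941
G01 X19.612 Y47.342 F633
G01 X11.695 Y55.537
G01 X19.890 Y63.454
G01 X27.807 Y55.259
M5
G0 X137.697 Y49.523
M4 S941
G01 X107.102 Y56.120 F633
G01 X78.541 Y50.804
G01 X52.014 Y33.575
M5
G0 X14.720 Y29.585
M4 S941
G01 X16.816 Y20.137 F633
G01 X116.041 Y30.974
G01 X47.211 Y20.777
G01 X16.168 Y45.946
G01 X93.064 Y53.711
M5
G0 X0.000 Y0.000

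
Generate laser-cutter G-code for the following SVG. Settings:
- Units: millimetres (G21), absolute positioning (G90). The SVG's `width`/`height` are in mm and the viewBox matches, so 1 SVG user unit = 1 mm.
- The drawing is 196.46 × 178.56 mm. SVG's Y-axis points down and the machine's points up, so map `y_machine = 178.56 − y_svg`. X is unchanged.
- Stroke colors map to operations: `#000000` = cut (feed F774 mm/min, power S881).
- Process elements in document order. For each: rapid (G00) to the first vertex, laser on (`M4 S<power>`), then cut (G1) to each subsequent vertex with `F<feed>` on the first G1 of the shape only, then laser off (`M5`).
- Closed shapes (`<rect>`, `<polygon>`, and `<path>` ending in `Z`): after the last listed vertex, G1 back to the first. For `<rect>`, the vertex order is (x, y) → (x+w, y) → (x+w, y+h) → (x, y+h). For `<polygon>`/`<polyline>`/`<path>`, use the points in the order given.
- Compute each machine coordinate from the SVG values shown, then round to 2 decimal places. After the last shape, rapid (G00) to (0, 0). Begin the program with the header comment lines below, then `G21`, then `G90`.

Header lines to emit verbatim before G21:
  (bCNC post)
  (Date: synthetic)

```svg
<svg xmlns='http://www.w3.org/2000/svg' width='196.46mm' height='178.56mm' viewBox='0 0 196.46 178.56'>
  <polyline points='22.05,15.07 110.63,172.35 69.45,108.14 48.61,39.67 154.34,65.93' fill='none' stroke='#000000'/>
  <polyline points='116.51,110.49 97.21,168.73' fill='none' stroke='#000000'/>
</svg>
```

Since the viewBox matches the mm dimensions, user units are millimetres directly. The only transform is the Y-flip y_m = 178.56 − y_svg.

Shape 1 is a open polyline drawn with `<polyline>`. Its stroke #000000 means cut at S881, F774. After flipping Y the toolpath is (22.05,163.49) → (110.63,6.21) → (69.45,70.42) → (48.61,138.89) → (154.34,112.63).

Shape 2 is a line segment drawn with `<polyline>`. Its stroke #000000 means cut at S881, F774. After flipping Y the toolpath is (116.51,68.07) → (97.21,9.83).

(bCNC post)
(Date: synthetic)
G21
G90
G00 X22.05 Y163.49
M4 S881
G1 X110.63 Y6.21 F774
G1 X69.45 Y70.42
G1 X48.61 Y138.89
G1 X154.34 Y112.63
M5
G00 X116.51 Y68.07
M4 S881
G1 X97.21 Y9.83 F774
M5
G00 X0.00 Y0.00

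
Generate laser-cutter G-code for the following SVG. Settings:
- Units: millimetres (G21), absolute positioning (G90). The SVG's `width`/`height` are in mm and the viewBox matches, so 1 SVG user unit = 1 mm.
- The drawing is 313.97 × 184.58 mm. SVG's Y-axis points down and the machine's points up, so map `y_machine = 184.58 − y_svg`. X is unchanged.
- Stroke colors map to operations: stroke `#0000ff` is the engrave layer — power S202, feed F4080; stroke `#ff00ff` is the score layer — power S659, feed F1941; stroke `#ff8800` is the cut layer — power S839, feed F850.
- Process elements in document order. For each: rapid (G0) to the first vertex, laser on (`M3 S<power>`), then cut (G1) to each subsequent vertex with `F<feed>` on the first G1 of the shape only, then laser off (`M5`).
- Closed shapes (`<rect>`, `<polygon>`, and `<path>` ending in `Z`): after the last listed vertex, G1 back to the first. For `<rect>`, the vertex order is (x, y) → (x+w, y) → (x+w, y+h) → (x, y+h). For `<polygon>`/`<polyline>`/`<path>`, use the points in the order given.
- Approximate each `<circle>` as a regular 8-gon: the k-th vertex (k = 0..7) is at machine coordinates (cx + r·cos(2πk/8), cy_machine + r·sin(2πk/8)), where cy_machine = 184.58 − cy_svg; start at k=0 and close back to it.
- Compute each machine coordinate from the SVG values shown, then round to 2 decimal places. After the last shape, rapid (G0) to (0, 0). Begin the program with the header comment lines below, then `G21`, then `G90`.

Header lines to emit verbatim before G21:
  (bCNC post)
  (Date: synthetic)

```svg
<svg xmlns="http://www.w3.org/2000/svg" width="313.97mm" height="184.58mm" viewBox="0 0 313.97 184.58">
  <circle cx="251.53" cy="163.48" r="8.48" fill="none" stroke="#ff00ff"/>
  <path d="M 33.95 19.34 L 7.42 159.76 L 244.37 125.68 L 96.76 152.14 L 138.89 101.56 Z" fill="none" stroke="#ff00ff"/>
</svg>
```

1 u = 1 mm; y_m = 184.58 − y.

[1] `<circle>` circle, #ff00ff→score S659 F1941: (260.01,21.10) → (257.53,27.10) → (251.53,29.58) → (245.53,27.10) → (243.05,21.10) → (245.53,15.10) → (251.53,12.62) → (257.53,15.10) → (260.01,21.10) (closed)

[2] `<path>` closed polygon, #ff00ff→score S659 F1941: (33.95,165.24) → (7.42,24.82) → (244.37,58.90) → (96.76,32.44) → (138.89,83.02) → (33.95,165.24) (closed)

(bCNC post)
(Date: synthetic)
G21
G90
G0 X260.01 Y21.10
M3 S659
G1 X257.53 Y27.10 F1941
G1 X251.53 Y29.58
G1 X245.53 Y27.10
G1 X243.05 Y21.10
G1 X245.53 Y15.10
G1 X251.53 Y12.62
G1 X257.53 Y15.10
G1 X260.01 Y21.10
M5
G0 X33.95 Y165.24
M3 S659
G1 X7.42 Y24.82 F1941
G1 X244.37 Y58.90
G1 X96.76 Y32.44
G1 X138.89 Y83.02
G1 X33.95 Y165.24
M5
G0 X0.00 Y0.00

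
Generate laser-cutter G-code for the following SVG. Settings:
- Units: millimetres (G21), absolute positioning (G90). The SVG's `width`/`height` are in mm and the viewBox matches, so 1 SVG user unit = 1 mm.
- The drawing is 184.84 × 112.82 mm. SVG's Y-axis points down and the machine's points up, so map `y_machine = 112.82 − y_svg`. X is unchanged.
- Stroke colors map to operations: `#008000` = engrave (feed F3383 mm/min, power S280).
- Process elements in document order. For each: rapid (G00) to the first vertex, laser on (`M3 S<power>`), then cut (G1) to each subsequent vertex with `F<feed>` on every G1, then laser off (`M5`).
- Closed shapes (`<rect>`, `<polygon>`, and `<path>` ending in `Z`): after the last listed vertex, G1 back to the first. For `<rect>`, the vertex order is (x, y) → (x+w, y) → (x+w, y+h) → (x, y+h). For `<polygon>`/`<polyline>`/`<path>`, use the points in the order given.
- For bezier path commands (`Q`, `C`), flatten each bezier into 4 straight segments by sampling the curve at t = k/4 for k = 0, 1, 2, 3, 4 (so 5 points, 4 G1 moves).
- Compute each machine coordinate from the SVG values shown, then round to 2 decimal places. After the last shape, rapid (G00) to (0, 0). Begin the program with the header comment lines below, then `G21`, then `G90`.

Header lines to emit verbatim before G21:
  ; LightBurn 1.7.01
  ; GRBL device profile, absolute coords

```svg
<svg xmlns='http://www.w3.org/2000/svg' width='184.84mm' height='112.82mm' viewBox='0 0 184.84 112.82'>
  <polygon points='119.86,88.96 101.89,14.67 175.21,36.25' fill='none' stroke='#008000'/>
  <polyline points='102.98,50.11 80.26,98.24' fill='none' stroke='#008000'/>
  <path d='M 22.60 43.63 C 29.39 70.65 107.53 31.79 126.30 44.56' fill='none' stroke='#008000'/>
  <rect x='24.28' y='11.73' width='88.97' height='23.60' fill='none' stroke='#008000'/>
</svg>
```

viewBox `0 0 184.84 112.82` with mm width/height → 1 unit = 1 mm. Flip: y_m = 112.82 − y_svg.

**Shape 1** — `<polygon>` regular polygon, stroke `#008000` → engrave (S280, F3383). Machine vertices: (119.86,23.86) → (101.89,98.15) → (175.21,76.57) → (119.86,23.86). Closed: final G1 returns to the first vertex.

**Shape 2** — `<polyline>` line segment, stroke `#008000` → engrave (S280, F3383). Machine vertices: (102.98,62.71) → (80.26,14.58). Open path.

**Shape 3** — `<path>` cubic bezier, stroke `#008000` → engrave (S280, F3383). Control points (SVG): P0=(22.60,43.63), P1=(29.39,70.65), P2=(107.53,31.79), P3=(126.30,44.56); sampled at t=k/4. Machine vertices: (22.60,69.19) → (39.03,59.44) → (69.96,63.38) → (103.13,69.99) → (126.30,68.26). Open path.

**Shape 4** — `<rect>` rectangle, stroke `#008000` → engrave (S280, F3383). Machine vertices: (24.28,101.09) → (113.25,101.09) → (113.25,77.49) → (24.28,77.49) → (24.28,101.09). Closed: final G1 returns to the first vertex.

; LightBurn 1.7.01
; GRBL device profile, absolute coords
G21
G90
G00 X119.86 Y23.86
M3 S280
G1 X101.89 Y98.15 F3383
G1 X175.21 Y76.57 F3383
G1 X119.86 Y23.86 F3383
M5
G00 X102.98 Y62.71
M3 S280
G1 X80.26 Y14.58 F3383
M5
G00 X22.60 Y69.19
M3 S280
G1 X39.03 Y59.44 F3383
G1 X69.96 Y63.38 F3383
G1 X103.13 Y69.99 F3383
G1 X126.30 Y68.26 F3383
M5
G00 X24.28 Y101.09
M3 S280
G1 X113.25 Y101.09 F3383
G1 X113.25 Y77.49 F3383
G1 X24.28 Y77.49 F3383
G1 X24.28 Y101.09 F3383
M5
G00 X0.00 Y0.00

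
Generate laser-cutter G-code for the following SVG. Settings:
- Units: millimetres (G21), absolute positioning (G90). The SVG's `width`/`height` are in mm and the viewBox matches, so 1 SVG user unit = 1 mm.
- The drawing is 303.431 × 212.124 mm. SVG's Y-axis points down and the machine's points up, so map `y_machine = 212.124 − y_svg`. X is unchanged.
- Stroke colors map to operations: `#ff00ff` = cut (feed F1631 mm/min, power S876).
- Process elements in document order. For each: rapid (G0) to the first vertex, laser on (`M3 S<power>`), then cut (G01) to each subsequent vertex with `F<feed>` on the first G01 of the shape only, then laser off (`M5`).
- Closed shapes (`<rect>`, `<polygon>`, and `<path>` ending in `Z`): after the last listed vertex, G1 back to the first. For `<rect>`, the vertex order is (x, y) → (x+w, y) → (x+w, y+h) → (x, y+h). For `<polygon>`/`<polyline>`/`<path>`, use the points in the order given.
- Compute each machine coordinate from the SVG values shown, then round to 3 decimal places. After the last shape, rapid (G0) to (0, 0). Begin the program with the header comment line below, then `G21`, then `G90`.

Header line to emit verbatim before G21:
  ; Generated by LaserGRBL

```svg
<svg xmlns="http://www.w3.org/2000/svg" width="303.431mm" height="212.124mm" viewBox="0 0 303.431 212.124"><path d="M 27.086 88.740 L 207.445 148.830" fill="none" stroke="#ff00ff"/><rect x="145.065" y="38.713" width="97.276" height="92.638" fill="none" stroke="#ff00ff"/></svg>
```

; Generated by LaserGRBL
G21
G90
G0 X27.086 Y123.384
M3 S876
G01 X207.445 Y63.294 F1631
M5
G0 X145.065 Y173.411
M3 S876
G01 X242.341 Y173.411 F1631
G01 X242.341 Y80.773
G01 X145.065 Y80.773
G01 X145.065 Y173.411
M5
G0 X0.000 Y0.000

Since the viewBox matches the mm dimensions, user units are millimetres directly. The only transform is the Y-flip y_m = 212.124 − y_svg.

Shape 1 is a line segment drawn with `<path>`. Its stroke #ff00ff means cut at S876, F1631. After flipping Y the toolpath is (27.086,123.384) → (207.445,63.294).

Shape 2 is a rectangle drawn with `<rect>`. Its stroke #ff00ff means cut at S876, F1631. After flipping Y the toolpath is (145.065,173.411) → (242.341,173.411) → (242.341,80.773) → (145.065,80.773) → (145.065,173.411), returning to the start.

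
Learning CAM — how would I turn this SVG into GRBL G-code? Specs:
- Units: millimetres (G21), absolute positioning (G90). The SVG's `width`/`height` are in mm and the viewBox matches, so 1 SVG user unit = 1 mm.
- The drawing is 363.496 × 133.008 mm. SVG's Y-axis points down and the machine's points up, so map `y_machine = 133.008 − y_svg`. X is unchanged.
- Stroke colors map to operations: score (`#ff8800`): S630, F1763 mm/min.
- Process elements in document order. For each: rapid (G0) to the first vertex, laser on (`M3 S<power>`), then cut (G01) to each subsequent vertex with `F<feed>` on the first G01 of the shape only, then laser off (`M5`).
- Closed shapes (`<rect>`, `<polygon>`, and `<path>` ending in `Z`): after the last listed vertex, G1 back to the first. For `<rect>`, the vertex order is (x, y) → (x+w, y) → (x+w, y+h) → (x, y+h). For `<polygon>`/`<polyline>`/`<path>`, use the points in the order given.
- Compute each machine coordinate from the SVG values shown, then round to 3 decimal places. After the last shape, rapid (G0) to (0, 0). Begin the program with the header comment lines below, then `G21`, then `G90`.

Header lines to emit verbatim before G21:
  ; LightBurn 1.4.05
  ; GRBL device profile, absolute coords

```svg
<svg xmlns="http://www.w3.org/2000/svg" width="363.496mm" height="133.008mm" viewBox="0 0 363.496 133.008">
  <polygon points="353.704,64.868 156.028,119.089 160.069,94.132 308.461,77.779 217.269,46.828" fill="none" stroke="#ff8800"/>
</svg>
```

; LightBurn 1.4.05
; GRBL device profile, absolute coords
G21
G90
G0 X353.704 Y68.140
M3 S630
G01 X156.028 Y13.919 F1763
G01 X160.069 Y38.876
G01 X308.461 Y55.229
G01 X217.269 Y86.180
G01 X353.704 Y68.140
M5
G0 X0.000 Y0.000

Since the viewBox matches the mm dimensions, user units are millimetres directly. The only transform is the Y-flip y_m = 133.008 − y_svg.

Shape 1 is a closed polygon drawn with `<polygon>`. Its stroke #ff8800 means score at S630, F1763. After flipping Y the toolpath is (353.704,68.140) → (156.028,13.919) → (160.069,38.876) → (308.461,55.229) → (217.269,86.180) → (353.704,68.140), returning to the start.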